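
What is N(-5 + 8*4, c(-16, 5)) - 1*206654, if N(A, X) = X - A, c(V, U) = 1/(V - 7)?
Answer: -4753664/23 ≈ -2.0668e+5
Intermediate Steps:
c(V, U) = 1/(-7 + V)
N(-5 + 8*4, c(-16, 5)) - 1*206654 = (1/(-7 - 16) - (-5 + 8*4)) - 1*206654 = (1/(-23) - (-5 + 32)) - 206654 = (-1/23 - 1*27) - 206654 = (-1/23 - 27) - 206654 = -622/23 - 206654 = -4753664/23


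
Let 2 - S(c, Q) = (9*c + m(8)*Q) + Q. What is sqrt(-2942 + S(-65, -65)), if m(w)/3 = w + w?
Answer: sqrt(830) ≈ 28.810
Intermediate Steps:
m(w) = 6*w (m(w) = 3*(w + w) = 3*(2*w) = 6*w)
S(c, Q) = 2 - 49*Q - 9*c (S(c, Q) = 2 - ((9*c + (6*8)*Q) + Q) = 2 - ((9*c + 48*Q) + Q) = 2 - (9*c + 49*Q) = 2 + (-49*Q - 9*c) = 2 - 49*Q - 9*c)
sqrt(-2942 + S(-65, -65)) = sqrt(-2942 + (2 - 49*(-65) - 9*(-65))) = sqrt(-2942 + (2 + 3185 + 585)) = sqrt(-2942 + 3772) = sqrt(830)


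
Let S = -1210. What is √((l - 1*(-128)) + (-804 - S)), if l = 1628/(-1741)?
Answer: √1615762906/1741 ≈ 23.088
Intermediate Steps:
l = -1628/1741 (l = 1628*(-1/1741) = -1628/1741 ≈ -0.93509)
√((l - 1*(-128)) + (-804 - S)) = √((-1628/1741 - 1*(-128)) + (-804 - 1*(-1210))) = √((-1628/1741 + 128) + (-804 + 1210)) = √(221220/1741 + 406) = √(928066/1741) = √1615762906/1741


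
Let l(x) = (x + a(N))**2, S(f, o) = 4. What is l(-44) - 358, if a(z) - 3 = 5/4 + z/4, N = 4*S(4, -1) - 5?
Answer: 1011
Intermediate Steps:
N = 11 (N = 4*4 - 5 = 16 - 5 = 11)
a(z) = 17/4 + z/4 (a(z) = 3 + (5/4 + z/4) = 17/4 + z/4)
l(x) = (7 + x)**2 (l(x) = (x + (17/4 + (1/4)*11))**2 = (x + (17/4 + 11/4))**2 = (x + 7)**2 = (7 + x)**2)
l(-44) - 358 = (7 - 44)**2 - 358 = (-37)**2 - 358 = 1369 - 358 = 1011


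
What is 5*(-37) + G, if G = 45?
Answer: -140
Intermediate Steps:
5*(-37) + G = 5*(-37) + 45 = -185 + 45 = -140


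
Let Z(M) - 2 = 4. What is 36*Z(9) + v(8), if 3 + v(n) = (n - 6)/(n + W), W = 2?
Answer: 1066/5 ≈ 213.20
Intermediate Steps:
v(n) = -3 + (-6 + n)/(2 + n) (v(n) = -3 + (n - 6)/(n + 2) = -3 + (-6 + n)/(2 + n))
Z(M) = 6 (Z(M) = 2 + 4 = 6)
36*Z(9) + v(8) = 36*6 + 2*(-6 - 1*8)/(2 + 8) = 216 + 2*(-6 - 8)/10 = 216 + 2*(⅒)*(-14) = 216 - 14/5 = 1066/5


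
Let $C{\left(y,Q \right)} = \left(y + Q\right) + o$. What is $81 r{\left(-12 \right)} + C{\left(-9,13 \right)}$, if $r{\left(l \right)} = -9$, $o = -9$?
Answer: $-734$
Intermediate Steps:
$C{\left(y,Q \right)} = -9 + Q + y$ ($C{\left(y,Q \right)} = \left(y + Q\right) - 9 = \left(Q + y\right) - 9 = -9 + Q + y$)
$81 r{\left(-12 \right)} + C{\left(-9,13 \right)} = 81 \left(-9\right) - 5 = -729 - 5 = -734$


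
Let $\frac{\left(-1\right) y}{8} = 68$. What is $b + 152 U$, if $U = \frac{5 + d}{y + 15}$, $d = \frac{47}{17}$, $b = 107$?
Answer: $\frac{942187}{8993} \approx 104.77$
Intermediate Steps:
$y = -544$ ($y = \left(-8\right) 68 = -544$)
$d = \frac{47}{17}$ ($d = 47 \cdot \frac{1}{17} = \frac{47}{17} \approx 2.7647$)
$U = - \frac{132}{8993}$ ($U = \frac{5 + \frac{47}{17}}{-544 + 15} = \frac{132}{17 \left(-529\right)} = \frac{132}{17} \left(- \frac{1}{529}\right) = - \frac{132}{8993} \approx -0.014678$)
$b + 152 U = 107 + 152 \left(- \frac{132}{8993}\right) = 107 - \frac{20064}{8993} = \frac{942187}{8993}$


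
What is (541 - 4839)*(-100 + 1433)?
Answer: -5729234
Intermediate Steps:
(541 - 4839)*(-100 + 1433) = -4298*1333 = -5729234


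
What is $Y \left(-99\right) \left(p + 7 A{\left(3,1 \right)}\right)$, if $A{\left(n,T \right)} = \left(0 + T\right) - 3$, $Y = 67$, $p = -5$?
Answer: $126027$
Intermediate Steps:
$A{\left(n,T \right)} = -3 + T$ ($A{\left(n,T \right)} = T - 3 = -3 + T$)
$Y \left(-99\right) \left(p + 7 A{\left(3,1 \right)}\right) = 67 \left(-99\right) \left(-5 + 7 \left(-3 + 1\right)\right) = - 6633 \left(-5 + 7 \left(-2\right)\right) = - 6633 \left(-5 - 14\right) = \left(-6633\right) \left(-19\right) = 126027$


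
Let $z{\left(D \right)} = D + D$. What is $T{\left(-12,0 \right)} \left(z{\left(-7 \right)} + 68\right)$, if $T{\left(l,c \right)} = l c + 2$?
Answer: $108$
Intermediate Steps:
$T{\left(l,c \right)} = 2 + c l$ ($T{\left(l,c \right)} = c l + 2 = 2 + c l$)
$z{\left(D \right)} = 2 D$
$T{\left(-12,0 \right)} \left(z{\left(-7 \right)} + 68\right) = \left(2 + 0 \left(-12\right)\right) \left(2 \left(-7\right) + 68\right) = \left(2 + 0\right) \left(-14 + 68\right) = 2 \cdot 54 = 108$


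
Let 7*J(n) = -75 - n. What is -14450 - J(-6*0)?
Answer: -101075/7 ≈ -14439.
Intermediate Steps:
J(n) = -75/7 - n/7 (J(n) = (-75 - n)/7 = -75/7 - n/7)
-14450 - J(-6*0) = -14450 - (-75/7 - (-6)*0/7) = -14450 - (-75/7 - 1/7*0) = -14450 - (-75/7 + 0) = -14450 - 1*(-75/7) = -14450 + 75/7 = -101075/7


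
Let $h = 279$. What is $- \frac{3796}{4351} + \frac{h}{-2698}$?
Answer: $- \frac{602923}{617842} \approx -0.97585$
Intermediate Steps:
$- \frac{3796}{4351} + \frac{h}{-2698} = - \frac{3796}{4351} + \frac{279}{-2698} = \left(-3796\right) \frac{1}{4351} + 279 \left(- \frac{1}{2698}\right) = - \frac{3796}{4351} - \frac{279}{2698} = - \frac{602923}{617842}$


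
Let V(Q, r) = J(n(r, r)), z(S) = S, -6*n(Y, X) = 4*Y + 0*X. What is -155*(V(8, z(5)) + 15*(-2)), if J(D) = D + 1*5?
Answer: 13175/3 ≈ 4391.7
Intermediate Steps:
n(Y, X) = -2*Y/3 (n(Y, X) = -(4*Y + 0*X)/6 = -(4*Y + 0)/6 = -2*Y/3)
J(D) = 5 + D (J(D) = D + 5 = 5 + D)
V(Q, r) = 5 - 2*r/3
-155*(V(8, z(5)) + 15*(-2)) = -155*((5 - ⅔*5) + 15*(-2)) = -155*((5 - 10/3) - 30) = -155*(5/3 - 30) = -155*(-85/3) = 13175/3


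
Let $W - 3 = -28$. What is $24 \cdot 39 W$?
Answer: $-23400$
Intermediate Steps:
$W = -25$ ($W = 3 - 28 = -25$)
$24 \cdot 39 W = 24 \cdot 39 \left(-25\right) = 936 \left(-25\right) = -23400$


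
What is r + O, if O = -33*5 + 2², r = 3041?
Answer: 2880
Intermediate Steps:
O = -161 (O = -165 + 4 = -161)
r + O = 3041 - 161 = 2880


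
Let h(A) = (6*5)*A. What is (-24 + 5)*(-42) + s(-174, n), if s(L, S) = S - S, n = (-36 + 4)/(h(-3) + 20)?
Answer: 798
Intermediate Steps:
h(A) = 30*A
n = 16/35 (n = (-36 + 4)/(30*(-3) + 20) = -32/(-90 + 20) = -32/(-70) = -32*(-1/70) = 16/35 ≈ 0.45714)
s(L, S) = 0
(-24 + 5)*(-42) + s(-174, n) = (-24 + 5)*(-42) + 0 = -19*(-42) + 0 = 798 + 0 = 798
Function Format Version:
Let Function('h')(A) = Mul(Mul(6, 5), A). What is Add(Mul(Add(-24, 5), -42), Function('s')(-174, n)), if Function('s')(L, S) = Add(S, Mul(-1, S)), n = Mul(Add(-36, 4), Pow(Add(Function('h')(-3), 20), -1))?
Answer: 798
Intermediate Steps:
Function('h')(A) = Mul(30, A)
n = Rational(16, 35) (n = Mul(Add(-36, 4), Pow(Add(Mul(30, -3), 20), -1)) = Mul(-32, Pow(Add(-90, 20), -1)) = Mul(-32, Pow(-70, -1)) = Mul(-32, Rational(-1, 70)) = Rational(16, 35) ≈ 0.45714)
Function('s')(L, S) = 0
Add(Mul(Add(-24, 5), -42), Function('s')(-174, n)) = Add(Mul(Add(-24, 5), -42), 0) = Add(Mul(-19, -42), 0) = Add(798, 0) = 798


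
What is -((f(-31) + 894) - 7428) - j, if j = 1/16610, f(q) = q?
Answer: 109044649/16610 ≈ 6565.0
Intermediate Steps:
j = 1/16610 ≈ 6.0205e-5
-((f(-31) + 894) - 7428) - j = -((-31 + 894) - 7428) - 1*1/16610 = -(863 - 7428) - 1/16610 = -1*(-6565) - 1/16610 = 6565 - 1/16610 = 109044649/16610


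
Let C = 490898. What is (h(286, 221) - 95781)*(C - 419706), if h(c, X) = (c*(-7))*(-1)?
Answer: -6676314568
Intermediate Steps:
h(c, X) = 7*c (h(c, X) = -7*c*(-1) = 7*c)
(h(286, 221) - 95781)*(C - 419706) = (7*286 - 95781)*(490898 - 419706) = (2002 - 95781)*71192 = -93779*71192 = -6676314568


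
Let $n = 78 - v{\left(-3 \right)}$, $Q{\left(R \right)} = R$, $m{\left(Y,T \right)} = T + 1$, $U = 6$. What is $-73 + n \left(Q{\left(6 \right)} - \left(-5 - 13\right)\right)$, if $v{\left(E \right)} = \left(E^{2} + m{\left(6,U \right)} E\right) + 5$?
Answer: $1967$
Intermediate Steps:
$m{\left(Y,T \right)} = 1 + T$
$v{\left(E \right)} = 5 + E^{2} + 7 E$ ($v{\left(E \right)} = \left(E^{2} + \left(1 + 6\right) E\right) + 5 = \left(E^{2} + 7 E\right) + 5 = 5 + E^{2} + 7 E$)
$n = 85$ ($n = 78 - \left(5 + \left(-3\right)^{2} + 7 \left(-3\right)\right) = 78 - \left(5 + 9 - 21\right) = 78 - -7 = 78 + 7 = 85$)
$-73 + n \left(Q{\left(6 \right)} - \left(-5 - 13\right)\right) = -73 + 85 \left(6 - \left(-5 - 13\right)\right) = -73 + 85 \left(6 - -18\right) = -73 + 85 \left(6 + 18\right) = -73 + 85 \cdot 24 = -73 + 2040 = 1967$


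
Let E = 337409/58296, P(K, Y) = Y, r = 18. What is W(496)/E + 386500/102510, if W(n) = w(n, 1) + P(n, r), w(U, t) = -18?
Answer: 38650/10251 ≈ 3.7704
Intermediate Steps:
W(n) = 0 (W(n) = -18 + 18 = 0)
E = 337409/58296 (E = 337409*(1/58296) = 337409/58296 ≈ 5.7879)
W(496)/E + 386500/102510 = 0/(337409/58296) + 386500/102510 = 0*(58296/337409) + 386500*(1/102510) = 0 + 38650/10251 = 38650/10251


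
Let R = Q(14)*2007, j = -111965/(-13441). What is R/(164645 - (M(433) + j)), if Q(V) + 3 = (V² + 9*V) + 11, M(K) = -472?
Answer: 4451054355/1109612816 ≈ 4.0114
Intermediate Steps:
j = 111965/13441 (j = -111965*(-1/13441) = 111965/13441 ≈ 8.3301)
Q(V) = 8 + V² + 9*V (Q(V) = -3 + ((V² + 9*V) + 11) = -3 + (11 + V² + 9*V) = 8 + V² + 9*V)
R = 662310 (R = (8 + 14² + 9*14)*2007 = (8 + 196 + 126)*2007 = 330*2007 = 662310)
R/(164645 - (M(433) + j)) = 662310/(164645 - (-472 + 111965/13441)) = 662310/(164645 - 1*(-6232187/13441)) = 662310/(164645 + 6232187/13441) = 662310/(2219225632/13441) = 662310*(13441/2219225632) = 4451054355/1109612816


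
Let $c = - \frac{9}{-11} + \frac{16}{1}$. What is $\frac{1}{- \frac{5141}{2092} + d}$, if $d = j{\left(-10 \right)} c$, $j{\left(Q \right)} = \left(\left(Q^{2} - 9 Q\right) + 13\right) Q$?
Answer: $- \frac{23012}{785707151} \approx -2.9288 \cdot 10^{-5}$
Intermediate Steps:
$c = \frac{185}{11}$ ($c = \left(-9\right) \left(- \frac{1}{11}\right) + 16 \cdot 1 = \frac{9}{11} + 16 = \frac{185}{11} \approx 16.818$)
$j{\left(Q \right)} = Q \left(13 + Q^{2} - 9 Q\right)$ ($j{\left(Q \right)} = \left(13 + Q^{2} - 9 Q\right) Q = Q \left(13 + Q^{2} - 9 Q\right)$)
$d = - \frac{375550}{11}$ ($d = - 10 \left(13 + \left(-10\right)^{2} - -90\right) \frac{185}{11} = - 10 \left(13 + 100 + 90\right) \frac{185}{11} = \left(-10\right) 203 \cdot \frac{185}{11} = \left(-2030\right) \frac{185}{11} = - \frac{375550}{11} \approx -34141.0$)
$\frac{1}{- \frac{5141}{2092} + d} = \frac{1}{- \frac{5141}{2092} - \frac{375550}{11}} = \frac{1}{- \frac{785707151}{23012}} = - \frac{23012}{785707151}$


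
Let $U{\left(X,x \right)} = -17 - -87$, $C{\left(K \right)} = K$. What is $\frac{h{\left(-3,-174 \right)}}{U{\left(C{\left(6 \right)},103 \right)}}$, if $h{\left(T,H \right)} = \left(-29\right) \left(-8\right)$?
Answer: $\frac{116}{35} \approx 3.3143$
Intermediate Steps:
$h{\left(T,H \right)} = 232$
$U{\left(X,x \right)} = 70$ ($U{\left(X,x \right)} = -17 + 87 = 70$)
$\frac{h{\left(-3,-174 \right)}}{U{\left(C{\left(6 \right)},103 \right)}} = \frac{232}{70} = 232 \cdot \frac{1}{70} = \frac{116}{35}$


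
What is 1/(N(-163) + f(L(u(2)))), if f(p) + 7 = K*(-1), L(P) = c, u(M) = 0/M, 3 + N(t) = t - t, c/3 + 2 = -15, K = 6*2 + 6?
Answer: -1/28 ≈ -0.035714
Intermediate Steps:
K = 18 (K = 12 + 6 = 18)
c = -51 (c = -6 + 3*(-15) = -6 - 45 = -51)
N(t) = -3 (N(t) = -3 + (t - t) = -3 + 0 = -3)
u(M) = 0
L(P) = -51
f(p) = -25 (f(p) = -7 + 18*(-1) = -7 - 18 = -25)
1/(N(-163) + f(L(u(2)))) = 1/(-3 - 25) = 1/(-28) = -1/28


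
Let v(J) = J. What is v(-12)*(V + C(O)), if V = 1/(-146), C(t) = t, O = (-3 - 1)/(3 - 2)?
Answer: 3510/73 ≈ 48.082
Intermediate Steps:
O = -4 (O = -4/1 = -4*1 = -4)
V = -1/146 ≈ -0.0068493
v(-12)*(V + C(O)) = -12*(-1/146 - 4) = -12*(-585/146) = 3510/73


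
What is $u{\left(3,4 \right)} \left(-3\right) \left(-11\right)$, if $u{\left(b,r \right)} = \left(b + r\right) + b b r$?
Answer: $1419$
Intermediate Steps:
$u{\left(b,r \right)} = b + r + r b^{2}$ ($u{\left(b,r \right)} = \left(b + r\right) + b^{2} r = \left(b + r\right) + r b^{2} = b + r + r b^{2}$)
$u{\left(3,4 \right)} \left(-3\right) \left(-11\right) = \left(3 + 4 + 4 \cdot 3^{2}\right) \left(-3\right) \left(-11\right) = \left(3 + 4 + 4 \cdot 9\right) \left(-3\right) \left(-11\right) = \left(3 + 4 + 36\right) \left(-3\right) \left(-11\right) = 43 \left(-3\right) \left(-11\right) = \left(-129\right) \left(-11\right) = 1419$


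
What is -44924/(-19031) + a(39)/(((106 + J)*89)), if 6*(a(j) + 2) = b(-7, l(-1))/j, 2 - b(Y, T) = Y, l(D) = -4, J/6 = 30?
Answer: 29729912315/12594791924 ≈ 2.3605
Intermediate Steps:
J = 180 (J = 6*30 = 180)
b(Y, T) = 2 - Y
a(j) = -2 + 3/(2*j) (a(j) = -2 + ((2 - 1*(-7))/j)/6 = -2 + ((2 + 7)/j)/6 = -2 + (9/j)/6 = -2 + 3/(2*j))
-44924/(-19031) + a(39)/(((106 + J)*89)) = -44924/(-19031) + (-2 + (3/2)/39)/(((106 + 180)*89)) = -44924*(-1/19031) + (-2 + (3/2)*(1/39))/((286*89)) = 44924/19031 + (-2 + 1/26)/25454 = 44924/19031 - 51/26*1/25454 = 44924/19031 - 51/661804 = 29729912315/12594791924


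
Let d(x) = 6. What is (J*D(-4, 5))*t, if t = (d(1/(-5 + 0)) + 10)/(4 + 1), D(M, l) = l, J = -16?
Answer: -256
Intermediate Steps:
t = 16/5 (t = (6 + 10)/(4 + 1) = 16/5 ≈ 3.2000)
(J*D(-4, 5))*t = -16*5*(16/5) = -80*16/5 = -256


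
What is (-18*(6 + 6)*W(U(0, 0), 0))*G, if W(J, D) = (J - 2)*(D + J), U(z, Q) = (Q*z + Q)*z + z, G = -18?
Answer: 0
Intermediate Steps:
U(z, Q) = z + z*(Q + Q*z) (U(z, Q) = (Q + Q*z)*z + z = z*(Q + Q*z) + z = z + z*(Q + Q*z))
W(J, D) = (-2 + J)*(D + J)
(-18*(6 + 6)*W(U(0, 0), 0))*G = -18*(6 + 6)*((0*(1 + 0 + 0*0))² - 2*0 - 0*(1 + 0 + 0*0) + 0*(0*(1 + 0 + 0*0)))*(-18) = -216*((0*(1 + 0 + 0))² + 0 - 0*(1 + 0 + 0) + 0*(0*(1 + 0 + 0)))*(-18) = -216*((0*1)² + 0 - 0 + 0*(0*1))*(-18) = -216*(0² + 0 - 2*0 + 0*0)*(-18) = -216*(0 + 0 + 0 + 0)*(-18) = -216*0*(-18) = -18*0*(-18) = 0*(-18) = 0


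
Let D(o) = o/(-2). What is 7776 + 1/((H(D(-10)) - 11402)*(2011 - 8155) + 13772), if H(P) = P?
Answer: 544607245441/70036940 ≈ 7776.0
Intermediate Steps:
D(o) = -o/2 (D(o) = o*(-½) = -o/2)
7776 + 1/((H(D(-10)) - 11402)*(2011 - 8155) + 13772) = 7776 + 1/((-½*(-10) - 11402)*(2011 - 8155) + 13772) = 7776 + 1/((5 - 11402)*(-6144) + 13772) = 7776 + 1/(-11397*(-6144) + 13772) = 7776 + 1/(70023168 + 13772) = 7776 + 1/70036940 = 544607245441/70036940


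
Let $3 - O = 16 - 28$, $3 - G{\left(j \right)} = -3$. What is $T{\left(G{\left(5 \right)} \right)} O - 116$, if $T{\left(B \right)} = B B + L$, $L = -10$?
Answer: $274$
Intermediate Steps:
$G{\left(j \right)} = 6$ ($G{\left(j \right)} = 3 - -3 = 3 + 3 = 6$)
$O = 15$ ($O = 3 - \left(16 - 28\right) = 3 - -12 = 3 + 12 = 15$)
$T{\left(B \right)} = -10 + B^{2}$ ($T{\left(B \right)} = B B - 10 = B^{2} - 10 = -10 + B^{2}$)
$T{\left(G{\left(5 \right)} \right)} O - 116 = \left(-10 + 6^{2}\right) 15 - 116 = \left(-10 + 36\right) 15 - 116 = 26 \cdot 15 - 116 = 390 - 116 = 274$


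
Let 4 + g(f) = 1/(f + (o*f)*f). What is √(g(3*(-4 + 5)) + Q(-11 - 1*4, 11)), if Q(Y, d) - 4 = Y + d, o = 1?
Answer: I*√141/6 ≈ 1.9791*I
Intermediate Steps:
g(f) = -4 + 1/(f + f²) (g(f) = -4 + 1/(f + (1*f)*f) = -4 + 1/(f + f*f) = -4 + 1/(f + f²))
Q(Y, d) = 4 + Y + d (Q(Y, d) = 4 + (Y + d) = 4 + Y + d)
√(g(3*(-4 + 5)) + Q(-11 - 1*4, 11)) = √((1 - 12*(-4 + 5) - 4*9*(-4 + 5)²)/(((3*(-4 + 5)))*(1 + 3*(-4 + 5))) + (4 + (-11 - 1*4) + 11)) = √((1 - 12 - 4*(3*1)²)/(((3*1))*(1 + 3*1)) + (4 + (-11 - 4) + 11)) = √((1 - 4*3 - 4*3²)/(3*(1 + 3)) + (4 - 15 + 11)) = √((⅓)*(1 - 12 - 4*9)/4 + 0) = √((⅓)*(¼)*(1 - 12 - 36) + 0) = √((⅓)*(¼)*(-47) + 0) = √(-47/12 + 0) = √(-47/12) = I*√141/6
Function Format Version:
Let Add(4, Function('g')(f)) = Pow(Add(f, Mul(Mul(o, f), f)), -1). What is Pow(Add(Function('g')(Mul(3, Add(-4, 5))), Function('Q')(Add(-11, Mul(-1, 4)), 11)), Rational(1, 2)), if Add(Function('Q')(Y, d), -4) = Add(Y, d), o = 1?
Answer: Mul(Rational(1, 6), I, Pow(141, Rational(1, 2))) ≈ Mul(1.9791, I)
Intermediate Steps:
Function('g')(f) = Add(-4, Pow(Add(f, Pow(f, 2)), -1)) (Function('g')(f) = Add(-4, Pow(Add(f, Mul(Mul(1, f), f)), -1)) = Add(-4, Pow(Add(f, Mul(f, f)), -1)) = Add(-4, Pow(Add(f, Pow(f, 2)), -1)))
Function('Q')(Y, d) = Add(4, Y, d) (Function('Q')(Y, d) = Add(4, Add(Y, d)) = Add(4, Y, d))
Pow(Add(Function('g')(Mul(3, Add(-4, 5))), Function('Q')(Add(-11, Mul(-1, 4)), 11)), Rational(1, 2)) = Pow(Add(Mul(Pow(Mul(3, Add(-4, 5)), -1), Pow(Add(1, Mul(3, Add(-4, 5))), -1), Add(1, Mul(-4, Mul(3, Add(-4, 5))), Mul(-4, Pow(Mul(3, Add(-4, 5)), 2)))), Add(4, Add(-11, Mul(-1, 4)), 11)), Rational(1, 2)) = Pow(Add(Mul(Pow(Mul(3, 1), -1), Pow(Add(1, Mul(3, 1)), -1), Add(1, Mul(-4, Mul(3, 1)), Mul(-4, Pow(Mul(3, 1), 2)))), Add(4, Add(-11, -4), 11)), Rational(1, 2)) = Pow(Add(Mul(Pow(3, -1), Pow(Add(1, 3), -1), Add(1, Mul(-4, 3), Mul(-4, Pow(3, 2)))), Add(4, -15, 11)), Rational(1, 2)) = Pow(Add(Mul(Rational(1, 3), Pow(4, -1), Add(1, -12, Mul(-4, 9))), 0), Rational(1, 2)) = Pow(Add(Mul(Rational(1, 3), Rational(1, 4), Add(1, -12, -36)), 0), Rational(1, 2)) = Pow(Add(Mul(Rational(1, 3), Rational(1, 4), -47), 0), Rational(1, 2)) = Pow(Add(Rational(-47, 12), 0), Rational(1, 2)) = Pow(Rational(-47, 12), Rational(1, 2)) = Mul(Rational(1, 6), I, Pow(141, Rational(1, 2)))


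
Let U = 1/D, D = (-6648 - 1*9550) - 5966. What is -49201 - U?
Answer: -1090490963/22164 ≈ -49201.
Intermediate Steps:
D = -22164 (D = (-6648 - 9550) - 5966 = -16198 - 5966 = -22164)
U = -1/22164 (U = 1/(-22164) = -1/22164 ≈ -4.5118e-5)
-49201 - U = -49201 - 1*(-1/22164) = -49201 + 1/22164 = -1090490963/22164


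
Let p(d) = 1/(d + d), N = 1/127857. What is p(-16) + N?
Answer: -127825/4091424 ≈ -0.031242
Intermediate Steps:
N = 1/127857 ≈ 7.8212e-6
p(d) = 1/(2*d)
p(-16) + N = (½)/(-16) + 1/127857 = (½)*(-1/16) + 1/127857 = -1/32 + 1/127857 = -127825/4091424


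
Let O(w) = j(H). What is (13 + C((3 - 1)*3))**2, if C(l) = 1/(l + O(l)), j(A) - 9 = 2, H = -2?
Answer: 49284/289 ≈ 170.53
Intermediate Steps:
j(A) = 11 (j(A) = 9 + 2 = 11)
O(w) = 11
C(l) = 1/(11 + l) (C(l) = 1/(l + 11) = 1/(11 + l))
(13 + C((3 - 1)*3))**2 = (13 + 1/(11 + (3 - 1)*3))**2 = (13 + 1/(11 + 2*3))**2 = (13 + 1/(11 + 6))**2 = (13 + 1/17)**2 = (222/17)**2 = 49284/289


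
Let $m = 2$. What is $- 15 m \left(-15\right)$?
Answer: $450$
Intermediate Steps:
$- 15 m \left(-15\right) = \left(-15\right) 2 \left(-15\right) = \left(-30\right) \left(-15\right) = 450$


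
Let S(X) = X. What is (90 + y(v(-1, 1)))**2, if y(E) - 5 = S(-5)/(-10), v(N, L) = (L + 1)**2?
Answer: 36481/4 ≈ 9120.3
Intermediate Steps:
v(N, L) = (1 + L)**2
y(E) = 11/2 (y(E) = 5 - 5/(-10) = 5 - 5*(-1/10) = 5 + 1/2 = 11/2)
(90 + y(v(-1, 1)))**2 = (90 + 11/2)**2 = (191/2)**2 = 36481/4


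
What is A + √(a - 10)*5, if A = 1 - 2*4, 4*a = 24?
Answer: -7 + 10*I ≈ -7.0 + 10.0*I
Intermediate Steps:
a = 6 (a = (¼)*24 = 6)
A = -7 (A = 1 - 8 = -7)
A + √(a - 10)*5 = -7 + √(6 - 10)*5 = -7 + √(-4)*5 = -7 + (2*I)*5 = -7 + 10*I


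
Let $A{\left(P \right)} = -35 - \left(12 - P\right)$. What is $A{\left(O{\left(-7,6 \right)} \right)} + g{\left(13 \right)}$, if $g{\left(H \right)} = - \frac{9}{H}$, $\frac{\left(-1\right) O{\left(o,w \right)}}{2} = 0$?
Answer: $- \frac{620}{13} \approx -47.692$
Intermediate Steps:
$O{\left(o,w \right)} = 0$ ($O{\left(o,w \right)} = \left(-2\right) 0 = 0$)
$A{\left(P \right)} = -47 + P$ ($A{\left(P \right)} = -35 + \left(-12 + P\right) = -47 + P$)
$A{\left(O{\left(-7,6 \right)} \right)} + g{\left(13 \right)} = \left(-47 + 0\right) - \frac{9}{13} = -47 - \frac{9}{13} = - \frac{620}{13}$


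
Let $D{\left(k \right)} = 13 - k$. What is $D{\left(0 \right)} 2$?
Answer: $26$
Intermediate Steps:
$D{\left(0 \right)} 2 = \left(13 - 0\right) 2 = \left(13 + 0\right) 2 = 13 \cdot 2 = 26$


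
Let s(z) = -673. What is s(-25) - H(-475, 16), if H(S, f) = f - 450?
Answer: -239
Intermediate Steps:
H(S, f) = -450 + f
s(-25) - H(-475, 16) = -673 - (-450 + 16) = -673 - 1*(-434) = -673 + 434 = -239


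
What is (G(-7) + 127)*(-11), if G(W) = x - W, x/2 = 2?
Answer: -1518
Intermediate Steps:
x = 4 (x = 2*2 = 4)
G(W) = 4 - W
(G(-7) + 127)*(-11) = ((4 - 1*(-7)) + 127)*(-11) = ((4 + 7) + 127)*(-11) = (11 + 127)*(-11) = 138*(-11) = -1518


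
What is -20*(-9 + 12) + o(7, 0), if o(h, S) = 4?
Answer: -56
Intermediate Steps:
-20*(-9 + 12) + o(7, 0) = -20*(-9 + 12) + 4 = -20*3 + 4 = -60 + 4 = -56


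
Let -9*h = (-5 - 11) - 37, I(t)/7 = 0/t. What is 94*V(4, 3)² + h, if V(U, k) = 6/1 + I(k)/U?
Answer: 30509/9 ≈ 3389.9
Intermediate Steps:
I(t) = 0 (I(t) = 7*(0/t) = 7*0 = 0)
h = 53/9 (h = -((-5 - 11) - 37)/9 = -(-16 - 37)/9 = -⅑*(-53) = 53/9 ≈ 5.8889)
V(U, k) = 6 (V(U, k) = 6/1 + 0/U = 6*1 + 0 = 6 + 0 = 6)
94*V(4, 3)² + h = 94*6² + 53/9 = 94*36 + 53/9 = 3384 + 53/9 = 30509/9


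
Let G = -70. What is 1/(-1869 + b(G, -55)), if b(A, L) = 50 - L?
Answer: -1/1764 ≈ -0.00056689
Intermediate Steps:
1/(-1869 + b(G, -55)) = 1/(-1869 + (50 - 1*(-55))) = 1/(-1869 + (50 + 55)) = 1/(-1869 + 105) = 1/(-1764) = -1/1764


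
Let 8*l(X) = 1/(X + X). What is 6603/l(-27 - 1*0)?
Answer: -2852496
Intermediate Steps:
l(X) = 1/(16*X) (l(X) = 1/(8*(X + X)) = 1/(8*((2*X))) = (1/(2*X))/8 = 1/(16*X))
6603/l(-27 - 1*0) = 6603/((1/(16*(-27 - 1*0)))) = 6603/((1/(16*(-27 + 0)))) = 6603/(((1/16)/(-27))) = 6603/(((1/16)*(-1/27))) = 6603/(-1/432) = 6603*(-432) = -2852496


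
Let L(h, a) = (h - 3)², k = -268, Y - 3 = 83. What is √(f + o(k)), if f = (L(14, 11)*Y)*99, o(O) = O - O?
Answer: 33*√946 ≈ 1015.0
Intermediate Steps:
Y = 86 (Y = 3 + 83 = 86)
o(O) = 0
L(h, a) = (-3 + h)²
f = 1030194 (f = ((-3 + 14)²*86)*99 = (11²*86)*99 = (121*86)*99 = 10406*99 = 1030194)
√(f + o(k)) = √(1030194 + 0) = √1030194 = 33*√946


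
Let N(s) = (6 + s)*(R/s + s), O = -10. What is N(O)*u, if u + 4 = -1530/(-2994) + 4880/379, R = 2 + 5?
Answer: 379910134/945605 ≈ 401.76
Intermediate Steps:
R = 7
N(s) = (6 + s)*(s + 7/s) (N(s) = (6 + s)*(7/s + s) = (6 + s)*(s + 7/s))
u = 1775281/189121 (u = -4 + (-1530/(-2994) + 4880/379) = -4 + (-1530*(-1/2994) + 4880*(1/379)) = -4 + (255/499 + 4880/379) = -4 + 2531765/189121 = 1775281/189121 ≈ 9.3870)
N(O)*u = (7 + (-10)**2 + 6*(-10) + 42/(-10))*(1775281/189121) = (7 + 100 - 60 + 42*(-1/10))*(1775281/189121) = (7 + 100 - 60 - 21/5)*(1775281/189121) = (214/5)*(1775281/189121) = 379910134/945605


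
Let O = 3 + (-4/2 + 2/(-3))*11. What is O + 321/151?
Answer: -10966/453 ≈ -24.208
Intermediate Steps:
O = -79/3 (O = 3 + (-4*½ + 2*(-⅓))*11 = 3 + (-2 - ⅔)*11 = 3 - 8/3*11 = 3 - 88/3 = -79/3 ≈ -26.333)
O + 321/151 = -79/3 + 321/151 = -10966/453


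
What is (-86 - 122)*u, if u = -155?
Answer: 32240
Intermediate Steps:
(-86 - 122)*u = (-86 - 122)*(-155) = -208*(-155) = 32240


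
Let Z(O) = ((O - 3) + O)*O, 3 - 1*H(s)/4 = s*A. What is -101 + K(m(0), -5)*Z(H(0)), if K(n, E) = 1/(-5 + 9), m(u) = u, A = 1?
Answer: -38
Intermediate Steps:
K(n, E) = 1/4
H(s) = 12 - 4*s
Z(O) = O*(-3 + 2*O) (Z(O) = ((-3 + O) + O)*O = (-3 + 2*O)*O = O*(-3 + 2*O))
-101 + K(m(0), -5)*Z(H(0)) = -101 + ((12 - 4*0)*(-3 + 2*(12 - 4*0)))/4 = -101 + ((12 + 0)*(-3 + 2*(12 + 0)))/4 = -101 + (12*(-3 + 2*12))/4 = -101 + (12*(-3 + 24))/4 = -101 + (12*21)/4 = -101 + (1/4)*252 = -101 + 63 = -38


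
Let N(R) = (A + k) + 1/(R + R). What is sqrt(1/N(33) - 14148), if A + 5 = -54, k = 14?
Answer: I*sqrt(124714264182)/2969 ≈ 118.95*I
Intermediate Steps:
A = -59 (A = -5 - 54 = -59)
N(R) = -45 + 1/(2*R) (N(R) = (-59 + 14) + 1/(R + R) = -45 + 1/(2*R))
sqrt(1/N(33) - 14148) = sqrt(1/(-45 + (1/2)/33) - 14148) = sqrt(1/(-45 + (1/2)*(1/33)) - 14148) = sqrt(1/(-45 + 1/66) - 14148) = sqrt(1/(-2969/66) - 14148) = sqrt(-66/2969 - 14148) = sqrt(-42005478/2969) = I*sqrt(124714264182)/2969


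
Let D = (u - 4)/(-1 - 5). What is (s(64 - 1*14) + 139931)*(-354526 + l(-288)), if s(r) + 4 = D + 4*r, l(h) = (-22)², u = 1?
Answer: -49611020355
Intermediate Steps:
l(h) = 484
D = ½ (D = (1 - 4)/(-1 - 5) = -3/(-6) = -3*(-⅙) = ½ ≈ 0.50000)
s(r) = -7/2 + 4*r (s(r) = -4 + (½ + 4*r) = -7/2 + 4*r)
(s(64 - 1*14) + 139931)*(-354526 + l(-288)) = ((-7/2 + 4*(64 - 1*14)) + 139931)*(-354526 + 484) = ((-7/2 + 4*(64 - 14)) + 139931)*(-354042) = ((-7/2 + 4*50) + 139931)*(-354042) = ((-7/2 + 200) + 139931)*(-354042) = (393/2 + 139931)*(-354042) = (280255/2)*(-354042) = -49611020355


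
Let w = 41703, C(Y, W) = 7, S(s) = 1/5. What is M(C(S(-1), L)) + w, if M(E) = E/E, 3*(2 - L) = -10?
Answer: 41704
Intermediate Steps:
S(s) = ⅕
L = 16/3 (L = 2 - ⅓*(-10) = 2 + 10/3 = 16/3 ≈ 5.3333)
M(E) = 1
M(C(S(-1), L)) + w = 1 + 41703 = 41704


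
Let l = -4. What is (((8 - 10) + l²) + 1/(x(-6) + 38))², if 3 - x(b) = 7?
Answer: 227529/1156 ≈ 196.82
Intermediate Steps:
x(b) = -4 (x(b) = 3 - 1*7 = 3 - 7 = -4)
(((8 - 10) + l²) + 1/(x(-6) + 38))² = (((8 - 10) + (-4)²) + 1/(-4 + 38))² = ((-2 + 16) + 1/34)² = (14 + 1/34)² = (477/34)² = 227529/1156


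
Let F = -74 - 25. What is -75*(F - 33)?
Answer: 9900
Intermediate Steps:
F = -99
-75*(F - 33) = -75*(-99 - 33) = -75*(-132) = 9900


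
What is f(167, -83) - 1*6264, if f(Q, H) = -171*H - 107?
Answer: 7822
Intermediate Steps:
f(Q, H) = -107 - 171*H
f(167, -83) - 1*6264 = (-107 - 171*(-83)) - 1*6264 = (-107 + 14193) - 6264 = 14086 - 6264 = 7822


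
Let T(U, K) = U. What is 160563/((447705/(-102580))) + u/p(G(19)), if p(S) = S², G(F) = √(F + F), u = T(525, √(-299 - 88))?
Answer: -41709730093/1134186 ≈ -36775.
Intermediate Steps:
u = 525
G(F) = √2*√F (G(F) = √(2*F) = √2*√F)
160563/((447705/(-102580))) + u/p(G(19)) = 160563/((447705/(-102580))) + 525/((√2*√19)²) = 160563/((447705*(-1/102580))) + 525/((√38)²) = 160563/(-89541/20516) + 525/38 = 160563*(-20516/89541) + 525*(1/38) = -1098036836/29847 + 525/38 = -41709730093/1134186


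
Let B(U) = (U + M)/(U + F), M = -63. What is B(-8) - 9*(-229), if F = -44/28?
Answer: 138584/67 ≈ 2068.4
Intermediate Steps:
F = -11/7 (F = -44*1/28 = -11/7 ≈ -1.5714)
B(U) = (-63 + U)/(-11/7 + U) (B(U) = (U - 63)/(U - 11/7) = (-63 + U)/(-11/7 + U))
B(-8) - 9*(-229) = 7*(-63 - 8)/(-11 + 7*(-8)) - 9*(-229) = 7*(-71)/(-11 - 56) - 1*(-2061) = 7*(-71)/(-67) + 2061 = 7*(-1/67)*(-71) + 2061 = 497/67 + 2061 = 138584/67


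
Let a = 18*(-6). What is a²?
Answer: 11664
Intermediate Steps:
a = -108
a² = (-108)² = 11664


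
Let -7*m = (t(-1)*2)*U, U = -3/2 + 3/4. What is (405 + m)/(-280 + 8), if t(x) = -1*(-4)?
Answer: -2841/1904 ≈ -1.4921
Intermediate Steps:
U = -¾ (U = -3*½ + 3*(¼) = -3/2 + ¾ = -¾ ≈ -0.75000)
t(x) = 4
m = 6/7 (m = -4*2*(-3)/(7*4) = -8*(-3)/(7*4) = -⅐*(-6) = 6/7 ≈ 0.85714)
(405 + m)/(-280 + 8) = (405 + 6/7)/(-280 + 8) = (2841/7)/(-272) = (2841/7)*(-1/272) = -2841/1904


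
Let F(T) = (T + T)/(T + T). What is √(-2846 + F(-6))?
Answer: I*√2845 ≈ 53.339*I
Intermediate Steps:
F(T) = 1 (F(T) = (2*T)/((2*T)) = (2*T)*(1/(2*T)) = 1)
√(-2846 + F(-6)) = √(-2846 + 1) = √(-2845) = I*√2845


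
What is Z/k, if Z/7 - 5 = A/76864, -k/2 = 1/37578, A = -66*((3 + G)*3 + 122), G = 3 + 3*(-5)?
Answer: -24861135075/38432 ≈ -6.4689e+5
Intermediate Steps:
G = -12 (G = 3 - 15 = -12)
A = -6270 (A = -66*((3 - 12)*3 + 122) = -66*(-9*3 + 122) = -66*(-27 + 122) = -66*95 = -6270)
k = -1/18789 (k = -2/37578 = -2*1/37578 = -1/18789 ≈ -5.3223e-5)
Z = 1323175/38432 (Z = 35 + 7*(-6270/76864) = 35 + 7*(-6270*1/76864) = 35 + 7*(-3135/38432) = 35 - 21945/38432 = 1323175/38432 ≈ 34.429)
Z/k = 1323175/(38432*(-1/18789)) = (1323175/38432)*(-18789) = -24861135075/38432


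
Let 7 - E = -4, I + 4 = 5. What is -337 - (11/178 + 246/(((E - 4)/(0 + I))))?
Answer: -463767/1246 ≈ -372.20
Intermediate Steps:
I = 1 (I = -4 + 5 = 1)
E = 11 (E = 7 - 1*(-4) = 7 + 4 = 11)
-337 - (11/178 + 246/(((E - 4)/(0 + I)))) = -337 - (11/178 + 246/(((11 - 4)/(0 + 1)))) = -337 - (11*(1/178) + 246/((7/1))) = -337 - (11/178 + 246/((1*7))) = -337 - (11/178 + 246/7) = -337 - 1*43865/1246 = -337 - 43865/1246 = -463767/1246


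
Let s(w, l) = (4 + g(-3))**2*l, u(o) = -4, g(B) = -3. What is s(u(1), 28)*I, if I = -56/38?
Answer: -784/19 ≈ -41.263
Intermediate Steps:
I = -28/19 (I = -56*1/38 = -28/19 ≈ -1.4737)
s(w, l) = l (s(w, l) = (4 - 3)**2*l = 1**2*l = 1*l = l)
s(u(1), 28)*I = 28*(-28/19) = -784/19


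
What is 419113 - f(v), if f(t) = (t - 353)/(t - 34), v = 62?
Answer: 11735455/28 ≈ 4.1912e+5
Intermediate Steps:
f(t) = (-353 + t)/(-34 + t)
419113 - f(v) = 419113 - (-353 + 62)/(-34 + 62) = 419113 - (-291)/28 = 419113 - 1*(-291/28) = 419113 + 291/28 = 11735455/28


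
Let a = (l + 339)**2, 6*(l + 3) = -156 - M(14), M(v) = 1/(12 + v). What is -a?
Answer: -2338592881/24336 ≈ -96096.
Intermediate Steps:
l = -4525/156 (l = -3 + (-156 - 1/(12 + 14))/6 = -3 + (-156 - 1/26)/6 = -3 + (1/6)*(-4057/26) = -3 - 4057/156 = -4525/156 ≈ -29.006)
a = 2338592881/24336 (a = (-4525/156 + 339)**2 = (48359/156)**2 = 2338592881/24336 ≈ 96096.)
-a = -1*2338592881/24336 = -2338592881/24336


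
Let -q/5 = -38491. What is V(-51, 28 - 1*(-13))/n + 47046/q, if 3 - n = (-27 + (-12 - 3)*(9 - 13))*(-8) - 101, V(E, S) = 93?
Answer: 35211243/70823440 ≈ 0.49717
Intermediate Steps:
q = 192455 (q = -5*(-38491) = 192455)
n = 368 (n = 3 - ((-27 + (-12 - 3)*(9 - 13))*(-8) - 101) = 3 - ((-27 - 15*(-4))*(-8) - 101) = 3 - ((-27 + 60)*(-8) - 101) = 3 - (33*(-8) - 101) = 3 - (-264 - 101) = 3 - 1*(-365) = 3 + 365 = 368)
V(-51, 28 - 1*(-13))/n + 47046/q = 93/368 + 47046/192455 = 35211243/70823440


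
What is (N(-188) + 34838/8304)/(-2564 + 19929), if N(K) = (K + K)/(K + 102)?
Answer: 1529593/3100277640 ≈ 0.00049337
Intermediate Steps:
N(K) = 2*K/(102 + K) (N(K) = (2*K)/(102 + K) = 2*K/(102 + K))
(N(-188) + 34838/8304)/(-2564 + 19929) = (2*(-188)/(102 - 188) + 34838/8304)/(-2564 + 19929) = (2*(-188)/(-86) + 34838*(1/8304))/17365 = (2*(-188)*(-1/86) + 17419/4152)*(1/17365) = (188/43 + 17419/4152)*(1/17365) = (1529593/178536)*(1/17365) = 1529593/3100277640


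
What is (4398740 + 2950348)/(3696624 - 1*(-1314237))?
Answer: 2449696/1670287 ≈ 1.4666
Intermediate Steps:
(4398740 + 2950348)/(3696624 - 1*(-1314237)) = 7349088/(3696624 + 1314237) = 7349088/5010861 = 7349088*(1/5010861) = 2449696/1670287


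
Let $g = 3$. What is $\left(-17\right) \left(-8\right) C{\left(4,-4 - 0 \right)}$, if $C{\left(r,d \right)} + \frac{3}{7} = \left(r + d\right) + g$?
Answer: $\frac{2448}{7} \approx 349.71$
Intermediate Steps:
$C{\left(r,d \right)} = \frac{18}{7} + d + r$ ($C{\left(r,d \right)} = - \frac{3}{7} + \left(\left(r + d\right) + 3\right) = - \frac{3}{7} + \left(\left(d + r\right) + 3\right) = - \frac{3}{7} + \left(3 + d + r\right) = \frac{18}{7} + d + r$)
$\left(-17\right) \left(-8\right) C{\left(4,-4 - 0 \right)} = \left(-17\right) \left(-8\right) \left(\frac{18}{7} - 4 + 4\right) = 136 \left(\frac{18}{7} + \left(-4 + 0\right) + 4\right) = 136 \left(\frac{18}{7} - 4 + 4\right) = 136 \cdot \frac{18}{7} = \frac{2448}{7}$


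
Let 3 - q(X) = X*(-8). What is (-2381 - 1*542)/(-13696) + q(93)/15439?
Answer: 55359109/211452544 ≈ 0.26180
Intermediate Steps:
q(X) = 3 + 8*X (q(X) = 3 - X*(-8) = 3 - (-8)*X = 3 + 8*X)
(-2381 - 1*542)/(-13696) + q(93)/15439 = (-2381 - 1*542)/(-13696) + (3 + 8*93)/15439 = (-2381 - 542)*(-1/13696) + (3 + 744)*(1/15439) = -2923*(-1/13696) + 747*(1/15439) = 2923/13696 + 747/15439 = 55359109/211452544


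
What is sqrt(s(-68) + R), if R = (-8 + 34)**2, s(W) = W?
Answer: 4*sqrt(38) ≈ 24.658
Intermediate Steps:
R = 676 (R = 26**2 = 676)
sqrt(s(-68) + R) = sqrt(-68 + 676) = sqrt(608) = 4*sqrt(38)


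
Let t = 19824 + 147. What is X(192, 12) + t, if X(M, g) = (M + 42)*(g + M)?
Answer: 67707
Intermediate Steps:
t = 19971
X(M, g) = (42 + M)*(M + g)
X(192, 12) + t = (192² + 42*192 + 42*12 + 192*12) + 19971 = (36864 + 8064 + 504 + 2304) + 19971 = 47736 + 19971 = 67707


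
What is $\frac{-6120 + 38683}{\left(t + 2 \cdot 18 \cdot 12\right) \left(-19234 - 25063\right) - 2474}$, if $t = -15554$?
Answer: $\frac{32563}{669856760} \approx 4.8612 \cdot 10^{-5}$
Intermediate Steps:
$\frac{-6120 + 38683}{\left(t + 2 \cdot 18 \cdot 12\right) \left(-19234 - 25063\right) - 2474} = \frac{-6120 + 38683}{\left(-15554 + 2 \cdot 18 \cdot 12\right) \left(-19234 - 25063\right) - 2474} = \frac{32563}{\left(-15554 + 36 \cdot 12\right) \left(-44297\right) - 2474} = \frac{32563}{\left(-15554 + 432\right) \left(-44297\right) - 2474} = \frac{32563}{\left(-15122\right) \left(-44297\right) - 2474} = \frac{32563}{669859234 - 2474} = \frac{32563}{669856760}$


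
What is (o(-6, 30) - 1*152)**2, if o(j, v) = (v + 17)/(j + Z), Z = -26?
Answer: 24117921/1024 ≈ 23553.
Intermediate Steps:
o(j, v) = (17 + v)/(-26 + j) (o(j, v) = (v + 17)/(j - 26) = (17 + v)/(-26 + j))
(o(-6, 30) - 1*152)**2 = ((17 + 30)/(-26 - 6) - 1*152)**2 = (47/(-32) - 152)**2 = (-1/32*47 - 152)**2 = (-47/32 - 152)**2 = (-4911/32)**2 = 24117921/1024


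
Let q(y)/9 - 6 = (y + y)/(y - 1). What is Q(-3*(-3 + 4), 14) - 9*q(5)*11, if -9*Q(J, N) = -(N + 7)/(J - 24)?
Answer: -1226921/162 ≈ -7573.6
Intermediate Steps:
q(y) = 54 + 18*y/(-1 + y) (q(y) = 54 + 9*((y + y)/(y - 1)) = 54 + 9*((2*y)/(-1 + y)) = 54 + 9*(2*y/(-1 + y)) = 54 + 18*y/(-1 + y))
Q(J, N) = (7 + N)/(9*(-24 + J)) (Q(J, N) = -(-1)*(N + 7)/(J - 24)/9 = -(-1)*(7 + N)/(-24 + J)/9 = -(-1)*(7 + N)/(9*(-24 + J)) = (7 + N)/(9*(-24 + J)))
Q(-3*(-3 + 4), 14) - 9*q(5)*11 = (7 + 14)/(9*(-24 - 3*(-3 + 4))) - 162*(-3 + 4*5)/(-1 + 5)*11 = (⅑)*21/(-24 - 3*1) - 162*(-3 + 20)/4*11 = (⅑)*21/(-24 - 3) - 162*17/4*11 = (⅑)*21/(-27) - 9*153/2*11 = (⅑)*(-1/27)*21 - 1377/2*11 = -7/81 - 15147/2 = -1226921/162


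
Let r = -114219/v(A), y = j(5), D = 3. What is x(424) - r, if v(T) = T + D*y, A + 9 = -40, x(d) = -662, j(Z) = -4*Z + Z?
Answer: -176447/94 ≈ -1877.1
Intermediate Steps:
j(Z) = -3*Z
y = -15 (y = -3*5 = -15)
A = -49 (A = -9 - 40 = -49)
v(T) = -45 + T (v(T) = T + 3*(-15) = T - 45 = -45 + T)
r = 114219/94 (r = -114219/(-45 - 49) = -114219/(-94) = -114219*(-1/94) = 114219/94 ≈ 1215.1)
x(424) - r = -662 - 1*114219/94 = -662 - 114219/94 = -176447/94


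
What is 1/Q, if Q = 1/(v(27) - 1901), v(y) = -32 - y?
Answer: -1960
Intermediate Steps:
Q = -1/1960 (Q = 1/((-32 - 1*27) - 1901) = 1/((-32 - 27) - 1901) = 1/(-59 - 1901) = 1/(-1960) = -1/1960 ≈ -0.00051020)
1/Q = 1/(-1/1960) = -1960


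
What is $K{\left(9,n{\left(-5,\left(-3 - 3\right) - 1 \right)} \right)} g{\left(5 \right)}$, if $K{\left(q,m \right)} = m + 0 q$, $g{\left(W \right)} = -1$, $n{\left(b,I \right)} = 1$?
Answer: $-1$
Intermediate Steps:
$K{\left(q,m \right)} = m$ ($K{\left(q,m \right)} = m + 0 = m$)
$K{\left(9,n{\left(-5,\left(-3 - 3\right) - 1 \right)} \right)} g{\left(5 \right)} = 1 \left(-1\right) = -1$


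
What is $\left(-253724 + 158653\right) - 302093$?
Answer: $-397164$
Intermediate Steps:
$\left(-253724 + 158653\right) - 302093 = -95071 - 302093 = -397164$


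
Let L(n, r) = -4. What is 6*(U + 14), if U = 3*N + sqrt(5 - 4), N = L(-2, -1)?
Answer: 18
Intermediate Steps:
N = -4
U = -11 (U = 3*(-4) + sqrt(5 - 4) = -12 + sqrt(1) = -12 + 1 = -11)
6*(U + 14) = 6*(-11 + 14) = 6*3 = 18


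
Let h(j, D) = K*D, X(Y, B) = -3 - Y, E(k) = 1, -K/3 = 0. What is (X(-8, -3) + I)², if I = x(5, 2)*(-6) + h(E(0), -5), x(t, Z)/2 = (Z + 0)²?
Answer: 1849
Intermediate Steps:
K = 0 (K = -3*0 = 0)
h(j, D) = 0 (h(j, D) = 0*D = 0)
x(t, Z) = 2*Z² (x(t, Z) = 2*(Z + 0)² = 2*Z²)
I = -48 (I = (2*2²)*(-6) + 0 = (2*4)*(-6) + 0 = 8*(-6) + 0 = -48 + 0 = -48)
(X(-8, -3) + I)² = ((-3 - 1*(-8)) - 48)² = ((-3 + 8) - 48)² = (5 - 48)² = (-43)² = 1849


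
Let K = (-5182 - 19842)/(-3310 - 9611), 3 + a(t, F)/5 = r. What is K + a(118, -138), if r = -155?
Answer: -10182566/12921 ≈ -788.06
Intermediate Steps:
a(t, F) = -790 (a(t, F) = -15 + 5*(-155) = -15 - 775 = -790)
K = 25024/12921 (K = -25024/(-12921) = -25024*(-1/12921) = 25024/12921 ≈ 1.9367)
K + a(118, -138) = 25024/12921 - 790 = -10182566/12921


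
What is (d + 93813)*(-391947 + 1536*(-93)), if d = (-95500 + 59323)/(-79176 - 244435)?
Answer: -16235817296441400/323611 ≈ -5.0171e+10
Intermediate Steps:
d = 36177/323611 (d = -36177/(-323611) = -36177*(-1/323611) = 36177/323611 ≈ 0.11179)
(d + 93813)*(-391947 + 1536*(-93)) = (36177/323611 + 93813)*(-391947 + 1536*(-93)) = 30358954920*(-391947 - 142848)/323611 = (30358954920/323611)*(-534795) = -16235817296441400/323611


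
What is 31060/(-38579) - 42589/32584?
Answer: -2655100071/1257058136 ≈ -2.1122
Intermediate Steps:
31060/(-38579) - 42589/32584 = 31060*(-1/38579) - 42589*1/32584 = -31060/38579 - 42589/32584 = -2655100071/1257058136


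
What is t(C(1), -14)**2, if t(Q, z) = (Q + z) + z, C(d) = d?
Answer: 729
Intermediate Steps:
t(Q, z) = Q + 2*z
t(C(1), -14)**2 = (1 + 2*(-14))**2 = (1 - 28)**2 = (-27)**2 = 729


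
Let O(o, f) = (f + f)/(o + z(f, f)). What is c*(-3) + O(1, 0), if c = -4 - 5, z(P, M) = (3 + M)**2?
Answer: 27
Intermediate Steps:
O(o, f) = 2*f/(o + (3 + f)**2) (O(o, f) = (f + f)/(o + (3 + f)**2) = (2*f)/(o + (3 + f)**2) = 2*f/(o + (3 + f)**2))
c = -9
c*(-3) + O(1, 0) = -9*(-3) + 2*0/(1 + (3 + 0)**2) = 27 + 2*0/(1 + 3**2) = 27 + 2*0/(1 + 9) = 27 + 2*0/10 = 27 + 2*0*(1/10) = 27 + 0 = 27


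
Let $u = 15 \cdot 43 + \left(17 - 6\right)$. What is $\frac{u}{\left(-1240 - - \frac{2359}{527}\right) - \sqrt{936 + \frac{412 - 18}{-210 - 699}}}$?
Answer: $- \frac{204616211925168}{385142138913199} + \frac{546570672 \sqrt{85893430}}{385142138913199} \approx -0.51812$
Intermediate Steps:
$u = 656$ ($u = 645 + \left(17 - 6\right) = 645 + 11 = 656$)
$\frac{u}{\left(-1240 - - \frac{2359}{527}\right) - \sqrt{936 + \frac{412 - 18}{-210 - 699}}} = \frac{656}{\left(-1240 - - \frac{2359}{527}\right) - \sqrt{936 + \frac{412 - 18}{-210 - 699}}} = \frac{656}{\left(-1240 - \left(-2359\right) \frac{1}{527}\right) - \sqrt{936 + \frac{394}{-909}}} = \frac{656}{\left(-1240 - - \frac{2359}{527}\right) - \sqrt{936 + 394 \left(- \frac{1}{909}\right)}} = \frac{656}{\left(-1240 + \frac{2359}{527}\right) - \sqrt{936 - \frac{394}{909}}} = \frac{656}{- \frac{651121}{527} - \sqrt{\frac{850430}{909}}} = \frac{656}{- \frac{651121}{527} - \frac{\sqrt{85893430}}{303}}$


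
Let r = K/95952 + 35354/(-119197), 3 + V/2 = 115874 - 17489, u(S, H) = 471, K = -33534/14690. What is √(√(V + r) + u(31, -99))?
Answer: √(34145543701402569039899100 + 134625263695*√57058204946356867181038434805)/269250527390 ≈ 30.242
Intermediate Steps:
K = -16767/7345 (K = -33534*1/14690 = -16767/7345 ≈ -2.2828)
V = 196764 (V = -6 + 2*(115874 - 17489) = -6 + 2*98385 = -6 + 196770 = 196764)
r = -638931965381/2154004219120 (r = -16767/7345/95952 + 35354/(-119197) = -16767/7345*1/95952 + 35354*(-1/119197) = -5589/234922480 - 35354/119197 = -638931965381/2154004219120 ≈ -0.29663)
√(√(V + r) + u(31, -99)) = √(√(196764 - 638931965381/2154004219120) + 471) = √(√(423829847238962299/2154004219120) + 471) = √(√57058204946356867181038434805/538501054780 + 471) = √(471 + √57058204946356867181038434805/538501054780)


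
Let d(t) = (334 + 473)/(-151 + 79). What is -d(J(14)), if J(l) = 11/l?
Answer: 269/24 ≈ 11.208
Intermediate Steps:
d(t) = -269/24 (d(t) = 807/(-72) = 807*(-1/72) = -269/24)
-d(J(14)) = -1*(-269/24) = 269/24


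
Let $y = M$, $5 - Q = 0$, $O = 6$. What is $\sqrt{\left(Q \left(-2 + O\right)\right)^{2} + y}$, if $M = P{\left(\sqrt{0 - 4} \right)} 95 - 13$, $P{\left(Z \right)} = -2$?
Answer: $\sqrt{197} \approx 14.036$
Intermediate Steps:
$Q = 5$ ($Q = 5 - 0 = 5 + 0 = 5$)
$M = -203$ ($M = \left(-2\right) 95 - 13 = -190 - 13 = -203$)
$y = -203$
$\sqrt{\left(Q \left(-2 + O\right)\right)^{2} + y} = \sqrt{\left(5 \left(-2 + 6\right)\right)^{2} - 203} = \sqrt{\left(5 \cdot 4\right)^{2} - 203} = \sqrt{20^{2} - 203} = \sqrt{400 - 203} = \sqrt{197}$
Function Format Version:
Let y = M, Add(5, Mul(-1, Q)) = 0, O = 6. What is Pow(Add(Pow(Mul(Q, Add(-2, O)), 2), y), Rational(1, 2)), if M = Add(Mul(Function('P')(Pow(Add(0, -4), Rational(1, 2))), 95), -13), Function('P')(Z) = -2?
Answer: Pow(197, Rational(1, 2)) ≈ 14.036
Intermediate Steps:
Q = 5 (Q = Add(5, Mul(-1, 0)) = Add(5, 0) = 5)
M = -203 (M = Add(Mul(-2, 95), -13) = Add(-190, -13) = -203)
y = -203
Pow(Add(Pow(Mul(Q, Add(-2, O)), 2), y), Rational(1, 2)) = Pow(Add(Pow(Mul(5, Add(-2, 6)), 2), -203), Rational(1, 2)) = Pow(Add(Pow(Mul(5, 4), 2), -203), Rational(1, 2)) = Pow(Add(Pow(20, 2), -203), Rational(1, 2)) = Pow(Add(400, -203), Rational(1, 2)) = Pow(197, Rational(1, 2))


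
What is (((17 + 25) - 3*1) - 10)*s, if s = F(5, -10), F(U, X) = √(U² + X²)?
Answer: 145*√5 ≈ 324.23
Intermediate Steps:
s = 5*√5 (s = √(5² + (-10)²) = √(25 + 100) = √125 = 5*√5 ≈ 11.180)
(((17 + 25) - 3*1) - 10)*s = (((17 + 25) - 3*1) - 10)*(5*√5) = ((42 - 3) - 10)*(5*√5) = (39 - 10)*(5*√5) = 29*(5*√5) = 145*√5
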